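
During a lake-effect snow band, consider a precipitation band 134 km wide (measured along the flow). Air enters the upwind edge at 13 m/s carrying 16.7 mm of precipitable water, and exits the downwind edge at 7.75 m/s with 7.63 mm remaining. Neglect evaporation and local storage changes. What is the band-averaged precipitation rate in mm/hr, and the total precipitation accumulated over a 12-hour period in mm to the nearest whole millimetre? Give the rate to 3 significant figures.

Column moisture flux per unit crosswind length is F = V × PW.
Inflow: F_in = 13 × 16.7 = 217.1 mm·m/s
Outflow: F_out = 7.75 × 7.63 = 59.1325 mm·m/s
Steady-state rate R = (F_in − F_out)/L = (217.1 − 59.1325) / 134000 m = 1.179e-03 mm/s.
R = 1.179e-03 × 3600 = 4.24 mm/hr.
Over 12 h: total = 4.24 × 12 = 50.88 ≈ 51 mm.

R ≈ 4.24 mm/hr; total ≈ 51 mm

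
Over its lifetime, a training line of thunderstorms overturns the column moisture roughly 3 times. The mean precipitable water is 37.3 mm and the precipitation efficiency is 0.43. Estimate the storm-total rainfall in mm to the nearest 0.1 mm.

rainfall ≈ 48.1 mm

Each cycle deposits ε × PW = 0.43 × 37.3 = 16.039 mm.
Over 3 cycles: 3 × 16.039 = 48.1 mm.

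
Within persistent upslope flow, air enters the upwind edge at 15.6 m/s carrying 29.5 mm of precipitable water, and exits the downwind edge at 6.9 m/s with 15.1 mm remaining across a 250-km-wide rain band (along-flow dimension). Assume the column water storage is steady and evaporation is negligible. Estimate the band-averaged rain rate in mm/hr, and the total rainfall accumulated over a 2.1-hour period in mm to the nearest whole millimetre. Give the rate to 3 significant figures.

Column moisture flux per unit crosswind length is F = V × PW.
Inflow: F_in = 15.6 × 29.5 = 460.2 mm·m/s
Outflow: F_out = 6.9 × 15.1 = 104.19 mm·m/s
Steady-state rate R = (F_in − F_out)/L = (460.2 − 104.19) / 250000 m = 1.424e-03 mm/s.
R = 1.424e-03 × 3600 = 5.13 mm/hr.
Over 2.1 h: total = 5.13 × 2.1 = 10.773 ≈ 11 mm.

R ≈ 5.13 mm/hr; total ≈ 11 mm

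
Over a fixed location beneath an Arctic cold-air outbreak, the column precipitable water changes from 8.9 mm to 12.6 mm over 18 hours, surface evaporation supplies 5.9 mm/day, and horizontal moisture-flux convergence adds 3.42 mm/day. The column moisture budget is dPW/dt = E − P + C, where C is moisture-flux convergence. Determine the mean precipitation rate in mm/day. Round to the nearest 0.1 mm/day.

dPW/dt = (12.6 − 8.9) mm / (18/24 day) = +4.933 mm/day.
P = E + C − dPW/dt = 5.9 + (3.42) − (+4.933) = 4.4 mm/day.

P ≈ 4.4 mm/day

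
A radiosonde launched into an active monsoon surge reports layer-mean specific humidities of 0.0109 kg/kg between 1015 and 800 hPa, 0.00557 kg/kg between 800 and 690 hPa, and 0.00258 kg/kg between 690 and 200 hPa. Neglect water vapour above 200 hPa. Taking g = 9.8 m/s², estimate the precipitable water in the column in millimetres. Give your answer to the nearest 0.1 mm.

Precipitable water is the column-integrated vapour mass per unit area: PW = (1/g) Σ q̄ Δp, with q in kg/kg and Δp in Pa (1 kg/m² of water = 1 mm).
Layer 1015–800 hPa: Δp = 215 hPa = 21500 Pa, q̄ = 0.0109 kg/kg → 0.0109 × 21500 / 9.8 = 23.91 mm
Layer 800–690 hPa: Δp = 110 hPa = 11000 Pa, q̄ = 0.00557 kg/kg → 0.00557 × 11000 / 9.8 = 6.25 mm
Layer 690–200 hPa: Δp = 490 hPa = 49000 Pa, q̄ = 0.00258 kg/kg → 0.00258 × 49000 / 9.8 = 12.90 mm
PW = 23.91 + 6.25 + 12.90 = 43.06 ≈ 43.1 mm.

PW ≈ 43.1 mm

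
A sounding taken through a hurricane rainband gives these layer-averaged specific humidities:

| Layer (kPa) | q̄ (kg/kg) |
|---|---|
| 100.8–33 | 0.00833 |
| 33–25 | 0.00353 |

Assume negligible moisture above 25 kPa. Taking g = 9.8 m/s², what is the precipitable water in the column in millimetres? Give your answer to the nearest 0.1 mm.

PW ≈ 60.5 mm

Precipitable water is the column-integrated vapour mass per unit area: PW = (1/g) Σ q̄ Δp, with q in kg/kg and Δp in Pa (1 kg/m² of water = 1 mm).
Layer 100.8–33 kPa: Δp = 678 hPa = 67800 Pa, q̄ = 0.00833 kg/kg → 0.00833 × 67800 / 9.8 = 57.63 mm
Layer 33–25 kPa: Δp = 80 hPa = 8000 Pa, q̄ = 0.00353 kg/kg → 0.00353 × 8000 / 9.8 = 2.88 mm
PW = 57.63 + 2.88 = 60.51 ≈ 60.5 mm.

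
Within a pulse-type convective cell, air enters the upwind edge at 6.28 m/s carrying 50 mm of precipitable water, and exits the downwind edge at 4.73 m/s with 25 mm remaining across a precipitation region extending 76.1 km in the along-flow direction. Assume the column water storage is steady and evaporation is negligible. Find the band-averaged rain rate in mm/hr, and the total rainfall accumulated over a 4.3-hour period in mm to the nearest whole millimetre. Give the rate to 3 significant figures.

Column moisture flux per unit crosswind length is F = V × PW.
Inflow: F_in = 6.28 × 50 = 314 mm·m/s
Outflow: F_out = 4.73 × 25 = 118.25 mm·m/s
Steady-state rate R = (F_in − F_out)/L = (314 − 118.25) / 76100 m = 2.572e-03 mm/s.
R = 2.572e-03 × 3600 = 9.26 mm/hr.
Over 4.3 h: total = 9.26 × 4.3 = 39.818 ≈ 40 mm.

R ≈ 9.26 mm/hr; total ≈ 40 mm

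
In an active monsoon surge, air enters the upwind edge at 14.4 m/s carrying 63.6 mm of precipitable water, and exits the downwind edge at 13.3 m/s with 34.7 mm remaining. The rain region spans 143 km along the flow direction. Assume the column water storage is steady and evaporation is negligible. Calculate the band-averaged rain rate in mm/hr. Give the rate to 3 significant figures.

R ≈ 11.4 mm/hr

Column moisture flux per unit crosswind length is F = V × PW.
Inflow: F_in = 14.4 × 63.6 = 915.84 mm·m/s
Outflow: F_out = 13.3 × 34.7 = 461.51 mm·m/s
Steady-state rate R = (F_in − F_out)/L = (915.84 − 461.51) / 143000 m = 3.177e-03 mm/s.
R = 3.177e-03 × 3600 = 11.4 mm/hr.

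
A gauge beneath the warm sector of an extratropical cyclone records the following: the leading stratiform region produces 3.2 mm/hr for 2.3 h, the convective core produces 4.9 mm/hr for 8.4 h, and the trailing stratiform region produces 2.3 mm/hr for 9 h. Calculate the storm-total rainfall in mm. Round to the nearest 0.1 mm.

total ≈ 69.2 mm

Total = Σ Rᵢ Δtᵢ = 3.2 × 2.3 + 4.9 × 8.4 + 2.3 × 9
      = 7.36 + 41.16 + 20.7 = 69.2 mm.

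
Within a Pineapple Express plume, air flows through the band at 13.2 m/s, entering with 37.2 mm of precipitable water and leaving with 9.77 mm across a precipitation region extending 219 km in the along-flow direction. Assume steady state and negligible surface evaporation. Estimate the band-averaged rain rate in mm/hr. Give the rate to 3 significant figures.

R ≈ 5.95 mm/hr

Column moisture flux per unit crosswind length is F = V × PW.
Inflow: F_in = 13.2 × 37.2 = 491.04 mm·m/s
Outflow: F_out = 13.2 × 9.77 = 128.964 mm·m/s
Steady-state rate R = (F_in − F_out)/L = (491.04 − 128.964) / 219000 m = 1.653e-03 mm/s.
R = 1.653e-03 × 3600 = 5.95 mm/hr.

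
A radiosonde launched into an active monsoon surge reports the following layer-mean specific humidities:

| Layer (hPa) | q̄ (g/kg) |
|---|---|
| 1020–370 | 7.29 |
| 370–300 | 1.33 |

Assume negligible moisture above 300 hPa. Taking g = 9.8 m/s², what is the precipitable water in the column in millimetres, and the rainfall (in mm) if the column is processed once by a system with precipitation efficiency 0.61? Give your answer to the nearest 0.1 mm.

Precipitable water is the column-integrated vapour mass per unit area: PW = (1/g) Σ q̄ Δp, with q in kg/kg and Δp in Pa (1 kg/m² of water = 1 mm).
Layer 1020–370 hPa: Δp = 650 hPa = 65000 Pa, q̄ = 0.00729 kg/kg → 0.00729 × 65000 / 9.8 = 48.35 mm
Layer 370–300 hPa: Δp = 70 hPa = 7000 Pa, q̄ = 0.00133 kg/kg → 0.00133 × 7000 / 9.8 = 0.95 mm
PW = 48.35 + 0.95 = 49.30 ≈ 49.3 mm.
Rainfall = ε × PW = 0.61 × 49.3 = 30.1 mm.

PW ≈ 49.3 mm; rainfall ≈ 30.1 mm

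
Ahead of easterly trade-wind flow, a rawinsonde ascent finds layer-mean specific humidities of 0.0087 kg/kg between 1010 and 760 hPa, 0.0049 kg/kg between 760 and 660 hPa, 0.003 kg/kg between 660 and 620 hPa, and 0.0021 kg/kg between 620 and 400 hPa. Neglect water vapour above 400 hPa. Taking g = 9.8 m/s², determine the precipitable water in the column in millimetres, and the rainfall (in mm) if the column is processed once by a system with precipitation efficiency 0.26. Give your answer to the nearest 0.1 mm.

PW ≈ 33.1 mm; rainfall ≈ 8.6 mm

Precipitable water is the column-integrated vapour mass per unit area: PW = (1/g) Σ q̄ Δp, with q in kg/kg and Δp in Pa (1 kg/m² of water = 1 mm).
Layer 1010–760 hPa: Δp = 250 hPa = 25000 Pa, q̄ = 0.0087 kg/kg → 0.0087 × 25000 / 9.8 = 22.19 mm
Layer 760–660 hPa: Δp = 100 hPa = 10000 Pa, q̄ = 0.0049 kg/kg → 0.0049 × 10000 / 9.8 = 5.00 mm
Layer 660–620 hPa: Δp = 40 hPa = 4000 Pa, q̄ = 0.003 kg/kg → 0.003 × 4000 / 9.8 = 1.22 mm
Layer 620–400 hPa: Δp = 220 hPa = 22000 Pa, q̄ = 0.0021 kg/kg → 0.0021 × 22000 / 9.8 = 4.71 mm
PW = 22.19 + 5.00 + 1.22 + 4.71 = 33.12 ≈ 33.1 mm.
Rainfall = ε × PW = 0.26 × 33.1 = 8.6 mm.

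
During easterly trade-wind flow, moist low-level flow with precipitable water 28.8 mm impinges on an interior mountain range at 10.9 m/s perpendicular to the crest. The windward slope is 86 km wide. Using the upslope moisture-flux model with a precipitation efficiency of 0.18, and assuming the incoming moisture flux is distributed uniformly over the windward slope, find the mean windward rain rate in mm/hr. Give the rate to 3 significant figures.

R ≈ 2.37 mm/hr

Incoming column moisture flux per unit ridge length: F = V × PW = 10.9 × 28.8 = 313.92 mm·m/s.
Spread over the 86 km slope with efficiency ε = 0.18: R = ε·F/W = 0.18 × 313.92 / 86000 m = 6.570e-04 mm/s.
R = 6.570e-04 × 3600 = 2.37 mm/hr.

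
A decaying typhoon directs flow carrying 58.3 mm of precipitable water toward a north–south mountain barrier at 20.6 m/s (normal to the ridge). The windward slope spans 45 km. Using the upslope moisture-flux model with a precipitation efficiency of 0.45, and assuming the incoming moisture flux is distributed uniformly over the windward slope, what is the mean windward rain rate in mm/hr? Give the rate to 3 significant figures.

R ≈ 43.2 mm/hr

Incoming column moisture flux per unit ridge length: F = V × PW = 20.6 × 58.3 = 1200.98 mm·m/s.
Spread over the 45 km slope with efficiency ε = 0.45: R = ε·F/W = 0.45 × 1200.98 / 45000 m = 1.201e-02 mm/s.
R = 1.201e-02 × 3600 = 43.2 mm/hr.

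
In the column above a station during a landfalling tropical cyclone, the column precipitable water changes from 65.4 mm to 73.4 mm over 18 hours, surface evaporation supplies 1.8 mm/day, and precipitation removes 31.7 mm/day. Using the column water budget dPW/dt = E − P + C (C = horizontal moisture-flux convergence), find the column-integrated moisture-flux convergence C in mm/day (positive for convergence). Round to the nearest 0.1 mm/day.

C ≈ 40.6 mm/day

dPW/dt = (73.4 − 65.4) mm / (18/24 day) = +10.667 mm/day.
C = dPW/dt − E + P = (+10.667) − 1.8 + 31.7 = 40.6 mm/day.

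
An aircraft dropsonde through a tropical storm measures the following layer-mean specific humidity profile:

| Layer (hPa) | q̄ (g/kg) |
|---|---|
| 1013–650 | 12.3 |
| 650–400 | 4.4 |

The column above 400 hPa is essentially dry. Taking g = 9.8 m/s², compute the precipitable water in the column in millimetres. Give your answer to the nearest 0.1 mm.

Precipitable water is the column-integrated vapour mass per unit area: PW = (1/g) Σ q̄ Δp, with q in kg/kg and Δp in Pa (1 kg/m² of water = 1 mm).
Layer 1013–650 hPa: Δp = 363 hPa = 36300 Pa, q̄ = 0.0123 kg/kg → 0.0123 × 36300 / 9.8 = 45.56 mm
Layer 650–400 hPa: Δp = 250 hPa = 25000 Pa, q̄ = 0.0044 kg/kg → 0.0044 × 25000 / 9.8 = 11.22 mm
PW = 45.56 + 11.22 = 56.78 ≈ 56.8 mm.

PW ≈ 56.8 mm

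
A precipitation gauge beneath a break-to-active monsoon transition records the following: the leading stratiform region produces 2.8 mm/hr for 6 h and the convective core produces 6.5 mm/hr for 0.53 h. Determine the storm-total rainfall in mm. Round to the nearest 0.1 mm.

total ≈ 20.2 mm

Total = Σ Rᵢ Δtᵢ = 2.8 × 6 + 6.5 × 0.53
      = 16.8 + 3.445 = 20.2 mm.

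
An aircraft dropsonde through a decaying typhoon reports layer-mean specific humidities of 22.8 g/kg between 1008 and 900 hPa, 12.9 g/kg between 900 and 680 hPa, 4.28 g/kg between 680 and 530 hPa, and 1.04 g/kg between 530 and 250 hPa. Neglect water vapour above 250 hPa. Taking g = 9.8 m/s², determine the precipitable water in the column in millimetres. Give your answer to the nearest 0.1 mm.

PW ≈ 63.6 mm

Precipitable water is the column-integrated vapour mass per unit area: PW = (1/g) Σ q̄ Δp, with q in kg/kg and Δp in Pa (1 kg/m² of water = 1 mm).
Layer 1008–900 hPa: Δp = 108 hPa = 10800 Pa, q̄ = 0.0228 kg/kg → 0.0228 × 10800 / 9.8 = 25.13 mm
Layer 900–680 hPa: Δp = 220 hPa = 22000 Pa, q̄ = 0.0129 kg/kg → 0.0129 × 22000 / 9.8 = 28.96 mm
Layer 680–530 hPa: Δp = 150 hPa = 15000 Pa, q̄ = 0.00428 kg/kg → 0.00428 × 15000 / 9.8 = 6.55 mm
Layer 530–250 hPa: Δp = 280 hPa = 28000 Pa, q̄ = 0.00104 kg/kg → 0.00104 × 28000 / 9.8 = 2.97 mm
PW = 25.13 + 28.96 + 6.55 + 2.97 = 63.61 ≈ 63.6 mm.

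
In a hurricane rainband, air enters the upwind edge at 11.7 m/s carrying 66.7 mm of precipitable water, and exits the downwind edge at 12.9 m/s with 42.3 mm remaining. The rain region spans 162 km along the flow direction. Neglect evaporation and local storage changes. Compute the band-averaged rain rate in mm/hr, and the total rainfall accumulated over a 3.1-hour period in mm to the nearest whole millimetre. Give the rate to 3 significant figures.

Column moisture flux per unit crosswind length is F = V × PW.
Inflow: F_in = 11.7 × 66.7 = 780.39 mm·m/s
Outflow: F_out = 12.9 × 42.3 = 545.67 mm·m/s
Steady-state rate R = (F_in − F_out)/L = (780.39 − 545.67) / 162000 m = 1.449e-03 mm/s.
R = 1.449e-03 × 3600 = 5.22 mm/hr.
Over 3.1 h: total = 5.22 × 3.1 = 16.182 ≈ 16 mm.

R ≈ 5.22 mm/hr; total ≈ 16 mm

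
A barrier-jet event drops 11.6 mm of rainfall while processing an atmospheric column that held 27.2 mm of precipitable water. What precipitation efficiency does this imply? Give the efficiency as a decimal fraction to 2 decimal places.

ε ≈ 0.43

ε = rainfall / PW = 11.6 / 27.2 = 0.43.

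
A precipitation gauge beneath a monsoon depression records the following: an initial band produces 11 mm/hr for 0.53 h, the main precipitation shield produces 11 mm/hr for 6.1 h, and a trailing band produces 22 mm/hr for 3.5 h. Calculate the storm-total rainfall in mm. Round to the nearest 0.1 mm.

total ≈ 149.9 mm

Total = Σ Rᵢ Δtᵢ = 11 × 0.53 + 11 × 6.1 + 22 × 3.5
      = 5.83 + 67.1 + 77 = 149.9 mm.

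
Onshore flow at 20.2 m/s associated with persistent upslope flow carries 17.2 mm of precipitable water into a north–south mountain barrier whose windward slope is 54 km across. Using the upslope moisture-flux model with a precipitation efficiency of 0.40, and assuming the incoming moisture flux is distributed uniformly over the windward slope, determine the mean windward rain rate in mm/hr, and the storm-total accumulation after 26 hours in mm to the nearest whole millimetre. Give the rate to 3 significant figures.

R ≈ 9.27 mm/hr; total ≈ 241 mm

Incoming column moisture flux per unit ridge length: F = V × PW = 20.2 × 17.2 = 347.44 mm·m/s.
Spread over the 54 km slope with efficiency ε = 0.40: R = ε·F/W = 0.40 × 347.44 / 54000 m = 2.574e-03 mm/s.
R = 2.574e-03 × 3600 = 9.27 mm/hr.
Over 26 h: total = 9.27 × 26 = 241.02 ≈ 241 mm.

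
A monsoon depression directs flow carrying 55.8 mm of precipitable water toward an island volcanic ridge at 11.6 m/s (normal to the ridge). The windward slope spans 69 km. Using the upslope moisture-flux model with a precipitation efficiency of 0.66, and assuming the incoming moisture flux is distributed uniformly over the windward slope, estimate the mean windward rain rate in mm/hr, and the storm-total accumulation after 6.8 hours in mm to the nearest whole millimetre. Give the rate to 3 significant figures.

R ≈ 22.3 mm/hr; total ≈ 152 mm

Incoming column moisture flux per unit ridge length: F = V × PW = 11.6 × 55.8 = 647.28 mm·m/s.
Spread over the 69 km slope with efficiency ε = 0.66: R = ε·F/W = 0.66 × 647.28 / 69000 m = 6.191e-03 mm/s.
R = 6.191e-03 × 3600 = 22.3 mm/hr.
Over 6.8 h: total = 22.3 × 6.8 = 151.64 ≈ 152 mm.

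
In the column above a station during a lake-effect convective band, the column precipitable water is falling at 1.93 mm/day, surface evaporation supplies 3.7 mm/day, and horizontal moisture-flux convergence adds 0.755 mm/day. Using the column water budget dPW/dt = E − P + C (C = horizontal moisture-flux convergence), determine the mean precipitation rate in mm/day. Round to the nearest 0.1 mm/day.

P ≈ 6.4 mm/day

dPW/dt = -1.93 mm/day.
P = E + C − dPW/dt = 3.7 + (0.755) − (-1.93) = 6.4 mm/day.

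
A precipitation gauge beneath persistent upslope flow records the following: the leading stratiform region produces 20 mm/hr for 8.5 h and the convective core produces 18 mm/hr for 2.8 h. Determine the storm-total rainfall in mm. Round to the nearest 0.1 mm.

Total = Σ Rᵢ Δtᵢ = 20 × 8.5 + 18 × 2.8
      = 170 + 50.4 = 220.4 mm.

total ≈ 220.4 mm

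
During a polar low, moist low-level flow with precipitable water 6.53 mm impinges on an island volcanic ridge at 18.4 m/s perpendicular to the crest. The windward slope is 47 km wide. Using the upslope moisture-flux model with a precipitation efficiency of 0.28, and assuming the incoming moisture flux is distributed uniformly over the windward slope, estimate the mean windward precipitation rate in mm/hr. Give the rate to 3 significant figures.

Incoming column moisture flux per unit ridge length: F = V × PW = 18.4 × 6.53 = 120.152 mm·m/s.
Spread over the 47 km slope with efficiency ε = 0.28: R = ε·F/W = 0.28 × 120.152 / 47000 m = 7.158e-04 mm/s.
R = 7.158e-04 × 3600 = 2.58 mm/hr.

R ≈ 2.58 mm/hr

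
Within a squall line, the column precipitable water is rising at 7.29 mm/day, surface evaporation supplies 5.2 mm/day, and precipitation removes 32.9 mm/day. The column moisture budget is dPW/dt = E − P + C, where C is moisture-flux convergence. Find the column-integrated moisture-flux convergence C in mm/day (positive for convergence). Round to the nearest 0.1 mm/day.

C ≈ 35.0 mm/day

dPW/dt = +7.29 mm/day.
C = dPW/dt − E + P = (+7.29) − 5.2 + 32.9 = 35.0 mm/day.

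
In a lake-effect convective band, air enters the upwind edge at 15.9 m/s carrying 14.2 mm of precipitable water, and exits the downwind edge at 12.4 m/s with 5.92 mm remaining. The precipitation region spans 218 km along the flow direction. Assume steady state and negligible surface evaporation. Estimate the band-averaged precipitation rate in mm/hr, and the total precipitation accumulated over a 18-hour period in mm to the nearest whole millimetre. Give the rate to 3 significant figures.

R ≈ 2.52 mm/hr; total ≈ 45 mm

Column moisture flux per unit crosswind length is F = V × PW.
Inflow: F_in = 15.9 × 14.2 = 225.78 mm·m/s
Outflow: F_out = 12.4 × 5.92 = 73.408 mm·m/s
Steady-state rate R = (F_in − F_out)/L = (225.78 − 73.408) / 218000 m = 6.990e-04 mm/s.
R = 6.990e-04 × 3600 = 2.52 mm/hr.
Over 18 h: total = 2.52 × 18 = 45.36 ≈ 45 mm.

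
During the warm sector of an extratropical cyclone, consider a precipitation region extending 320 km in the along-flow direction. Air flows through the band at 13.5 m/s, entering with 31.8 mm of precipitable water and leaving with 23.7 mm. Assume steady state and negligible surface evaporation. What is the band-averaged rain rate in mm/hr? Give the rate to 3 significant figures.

Column moisture flux per unit crosswind length is F = V × PW.
Inflow: F_in = 13.5 × 31.8 = 429.3 mm·m/s
Outflow: F_out = 13.5 × 23.7 = 319.95 mm·m/s
Steady-state rate R = (F_in − F_out)/L = (429.3 − 319.95) / 320000 m = 3.417e-04 mm/s.
R = 3.417e-04 × 3600 = 1.23 mm/hr.

R ≈ 1.23 mm/hr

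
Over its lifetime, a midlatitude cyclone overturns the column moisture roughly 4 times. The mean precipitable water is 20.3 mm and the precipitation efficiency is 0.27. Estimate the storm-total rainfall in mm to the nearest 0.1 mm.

Each cycle deposits ε × PW = 0.27 × 20.3 = 5.481 mm.
Over 4 cycles: 4 × 5.481 = 21.9 mm.

rainfall ≈ 21.9 mm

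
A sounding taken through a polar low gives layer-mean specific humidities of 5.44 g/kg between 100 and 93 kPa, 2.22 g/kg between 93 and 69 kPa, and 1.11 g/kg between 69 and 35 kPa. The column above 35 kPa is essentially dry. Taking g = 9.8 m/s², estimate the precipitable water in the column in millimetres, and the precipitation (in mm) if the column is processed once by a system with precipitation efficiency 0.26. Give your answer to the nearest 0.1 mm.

PW ≈ 13.2 mm; precipitation ≈ 3.4 mm

Precipitable water is the column-integrated vapour mass per unit area: PW = (1/g) Σ q̄ Δp, with q in kg/kg and Δp in Pa (1 kg/m² of water = 1 mm).
Layer 100–93 kPa: Δp = 70 hPa = 7000 Pa, q̄ = 0.00544 kg/kg → 0.00544 × 7000 / 9.8 = 3.89 mm
Layer 93–69 kPa: Δp = 240 hPa = 24000 Pa, q̄ = 0.00222 kg/kg → 0.00222 × 24000 / 9.8 = 5.44 mm
Layer 69–35 kPa: Δp = 340 hPa = 34000 Pa, q̄ = 0.00111 kg/kg → 0.00111 × 34000 / 9.8 = 3.85 mm
PW = 3.89 + 5.44 + 3.85 = 13.18 ≈ 13.2 mm.
Precipitation = ε × PW = 0.26 × 13.2 = 3.4 mm.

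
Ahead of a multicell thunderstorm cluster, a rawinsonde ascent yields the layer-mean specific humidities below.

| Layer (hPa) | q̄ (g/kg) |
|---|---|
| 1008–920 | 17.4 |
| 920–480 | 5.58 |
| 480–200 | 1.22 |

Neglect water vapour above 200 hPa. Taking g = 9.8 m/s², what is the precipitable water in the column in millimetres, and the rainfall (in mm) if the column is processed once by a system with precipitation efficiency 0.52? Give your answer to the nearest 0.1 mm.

Precipitable water is the column-integrated vapour mass per unit area: PW = (1/g) Σ q̄ Δp, with q in kg/kg and Δp in Pa (1 kg/m² of water = 1 mm).
Layer 1008–920 hPa: Δp = 88 hPa = 8800 Pa, q̄ = 0.0174 kg/kg → 0.0174 × 8800 / 9.8 = 15.62 mm
Layer 920–480 hPa: Δp = 440 hPa = 44000 Pa, q̄ = 0.00558 kg/kg → 0.00558 × 44000 / 9.8 = 25.05 mm
Layer 480–200 hPa: Δp = 280 hPa = 28000 Pa, q̄ = 0.00122 kg/kg → 0.00122 × 28000 / 9.8 = 3.49 mm
PW = 15.62 + 25.05 + 3.49 = 44.16 ≈ 44.2 mm.
Rainfall = ε × PW = 0.52 × 44.2 = 23.0 mm.

PW ≈ 44.2 mm; rainfall ≈ 23.0 mm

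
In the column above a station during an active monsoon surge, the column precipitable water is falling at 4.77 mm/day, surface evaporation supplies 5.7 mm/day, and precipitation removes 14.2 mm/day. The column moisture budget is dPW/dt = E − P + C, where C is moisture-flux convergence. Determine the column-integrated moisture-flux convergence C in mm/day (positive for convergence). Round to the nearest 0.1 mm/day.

C ≈ 3.7 mm/day

dPW/dt = -4.77 mm/day.
C = dPW/dt − E + P = (-4.77) − 5.7 + 14.2 = 3.7 mm/day.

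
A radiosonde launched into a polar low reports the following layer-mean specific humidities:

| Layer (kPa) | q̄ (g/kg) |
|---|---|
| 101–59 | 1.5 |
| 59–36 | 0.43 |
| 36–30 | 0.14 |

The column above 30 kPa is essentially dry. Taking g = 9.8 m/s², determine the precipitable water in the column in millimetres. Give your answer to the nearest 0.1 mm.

Precipitable water is the column-integrated vapour mass per unit area: PW = (1/g) Σ q̄ Δp, with q in kg/kg and Δp in Pa (1 kg/m² of water = 1 mm).
Layer 101–59 kPa: Δp = 420 hPa = 42000 Pa, q̄ = 0.0015 kg/kg → 0.0015 × 42000 / 9.8 = 6.43 mm
Layer 59–36 kPa: Δp = 230 hPa = 23000 Pa, q̄ = 0.00043 kg/kg → 0.00043 × 23000 / 9.8 = 1.01 mm
Layer 36–30 kPa: Δp = 60 hPa = 6000 Pa, q̄ = 0.00014 kg/kg → 0.00014 × 6000 / 9.8 = 0.09 mm
PW = 6.43 + 1.01 + 0.09 = 7.53 ≈ 7.5 mm.

PW ≈ 7.5 mm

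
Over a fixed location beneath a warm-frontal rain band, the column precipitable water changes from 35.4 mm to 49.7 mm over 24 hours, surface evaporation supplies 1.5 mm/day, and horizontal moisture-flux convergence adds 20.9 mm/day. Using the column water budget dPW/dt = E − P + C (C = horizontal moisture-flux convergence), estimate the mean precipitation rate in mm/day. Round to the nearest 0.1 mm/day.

P ≈ 8.1 mm/day

dPW/dt = (49.7 − 35.4) mm / (24/24 day) = +14.300 mm/day.
P = E + C − dPW/dt = 1.5 + (20.9) − (+14.300) = 8.1 mm/day.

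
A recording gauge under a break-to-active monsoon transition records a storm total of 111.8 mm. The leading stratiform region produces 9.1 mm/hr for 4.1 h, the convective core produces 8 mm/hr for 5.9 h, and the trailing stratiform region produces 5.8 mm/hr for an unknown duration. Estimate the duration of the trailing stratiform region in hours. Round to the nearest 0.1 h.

duration ≈ 4.7 h

Known phases: 9.1 × 4.1 + 8 × 5.9 = 37.31 + 47.2 = 84.51 mm.
Remaining depth = 111.8 − 84.51 = 27.29 mm.
Duration = 27.29 / 5.8 = 4.7 h.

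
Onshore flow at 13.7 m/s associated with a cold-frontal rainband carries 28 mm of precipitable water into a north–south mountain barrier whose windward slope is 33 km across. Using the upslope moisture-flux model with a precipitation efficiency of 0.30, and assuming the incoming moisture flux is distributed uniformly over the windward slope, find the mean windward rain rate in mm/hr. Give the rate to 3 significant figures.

Incoming column moisture flux per unit ridge length: F = V × PW = 13.7 × 28 = 383.6 mm·m/s.
Spread over the 33 km slope with efficiency ε = 0.30: R = ε·F/W = 0.30 × 383.6 / 33000 m = 3.487e-03 mm/s.
R = 3.487e-03 × 3600 = 12.6 mm/hr.

R ≈ 12.6 mm/hr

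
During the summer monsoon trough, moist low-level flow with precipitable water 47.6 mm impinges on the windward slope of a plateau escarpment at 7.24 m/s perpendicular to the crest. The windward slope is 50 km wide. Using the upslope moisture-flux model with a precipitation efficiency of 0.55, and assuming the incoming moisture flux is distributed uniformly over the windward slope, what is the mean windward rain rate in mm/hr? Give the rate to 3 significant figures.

R ≈ 13.6 mm/hr

Incoming column moisture flux per unit ridge length: F = V × PW = 7.24 × 47.6 = 344.624 mm·m/s.
Spread over the 50 km slope with efficiency ε = 0.55: R = ε·F/W = 0.55 × 344.624 / 50000 m = 3.791e-03 mm/s.
R = 3.791e-03 × 3600 = 13.6 mm/hr.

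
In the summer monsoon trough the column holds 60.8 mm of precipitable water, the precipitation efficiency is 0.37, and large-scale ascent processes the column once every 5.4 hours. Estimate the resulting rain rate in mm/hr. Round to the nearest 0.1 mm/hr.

R ≈ 4.2 mm/hr

Each overturning extracts ε × PW = 0.37 × 60.8 = 22.496 mm.
Rate = ε·PW / τ = 22.496 / 5.4 h = 4.2 mm/hr.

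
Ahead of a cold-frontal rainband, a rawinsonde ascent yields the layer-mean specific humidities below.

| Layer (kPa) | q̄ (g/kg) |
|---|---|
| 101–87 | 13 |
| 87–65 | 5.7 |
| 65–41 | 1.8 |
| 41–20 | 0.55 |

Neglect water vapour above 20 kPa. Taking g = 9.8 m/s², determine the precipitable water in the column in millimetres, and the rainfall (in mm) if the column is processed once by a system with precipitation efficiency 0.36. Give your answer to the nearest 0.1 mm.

PW ≈ 37.0 mm; rainfall ≈ 13.3 mm

Precipitable water is the column-integrated vapour mass per unit area: PW = (1/g) Σ q̄ Δp, with q in kg/kg and Δp in Pa (1 kg/m² of water = 1 mm).
Layer 101–87 kPa: Δp = 140 hPa = 14000 Pa, q̄ = 0.013 kg/kg → 0.013 × 14000 / 9.8 = 18.57 mm
Layer 87–65 kPa: Δp = 220 hPa = 22000 Pa, q̄ = 0.0057 kg/kg → 0.0057 × 22000 / 9.8 = 12.80 mm
Layer 65–41 kPa: Δp = 240 hPa = 24000 Pa, q̄ = 0.0018 kg/kg → 0.0018 × 24000 / 9.8 = 4.41 mm
Layer 41–20 kPa: Δp = 210 hPa = 21000 Pa, q̄ = 0.00055 kg/kg → 0.00055 × 21000 / 9.8 = 1.18 mm
PW = 18.57 + 12.80 + 4.41 + 1.18 = 36.96 ≈ 37.0 mm.
Rainfall = ε × PW = 0.36 × 37.0 = 13.3 mm.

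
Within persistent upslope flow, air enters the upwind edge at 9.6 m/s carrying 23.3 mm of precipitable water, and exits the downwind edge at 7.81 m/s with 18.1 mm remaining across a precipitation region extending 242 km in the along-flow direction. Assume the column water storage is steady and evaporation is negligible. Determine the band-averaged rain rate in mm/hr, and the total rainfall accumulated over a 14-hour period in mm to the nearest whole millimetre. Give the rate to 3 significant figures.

R ≈ 1.22 mm/hr; total ≈ 17 mm

Column moisture flux per unit crosswind length is F = V × PW.
Inflow: F_in = 9.6 × 23.3 = 223.68 mm·m/s
Outflow: F_out = 7.81 × 18.1 = 141.361 mm·m/s
Steady-state rate R = (F_in − F_out)/L = (223.68 − 141.361) / 242000 m = 3.402e-04 mm/s.
R = 3.402e-04 × 3600 = 1.22 mm/hr.
Over 14 h: total = 1.22 × 14 = 17.08 ≈ 17 mm.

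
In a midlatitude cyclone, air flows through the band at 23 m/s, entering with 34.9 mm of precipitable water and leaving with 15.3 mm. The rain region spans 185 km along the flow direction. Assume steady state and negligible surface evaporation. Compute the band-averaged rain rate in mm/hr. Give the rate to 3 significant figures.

Column moisture flux per unit crosswind length is F = V × PW.
Inflow: F_in = 23 × 34.9 = 802.7 mm·m/s
Outflow: F_out = 23 × 15.3 = 351.9 mm·m/s
Steady-state rate R = (F_in − F_out)/L = (802.7 − 351.9) / 185000 m = 2.437e-03 mm/s.
R = 2.437e-03 × 3600 = 8.77 mm/hr.

R ≈ 8.77 mm/hr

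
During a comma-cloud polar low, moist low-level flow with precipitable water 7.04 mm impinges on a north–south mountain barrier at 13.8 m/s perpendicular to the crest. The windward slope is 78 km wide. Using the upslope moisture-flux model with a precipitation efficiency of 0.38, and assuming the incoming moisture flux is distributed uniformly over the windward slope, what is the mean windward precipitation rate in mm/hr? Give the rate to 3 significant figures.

Incoming column moisture flux per unit ridge length: F = V × PW = 13.8 × 7.04 = 97.152 mm·m/s.
Spread over the 78 km slope with efficiency ε = 0.38: R = ε·F/W = 0.38 × 97.152 / 78000 m = 4.733e-04 mm/s.
R = 4.733e-04 × 3600 = 1.70 mm/hr.

R ≈ 1.70 mm/hr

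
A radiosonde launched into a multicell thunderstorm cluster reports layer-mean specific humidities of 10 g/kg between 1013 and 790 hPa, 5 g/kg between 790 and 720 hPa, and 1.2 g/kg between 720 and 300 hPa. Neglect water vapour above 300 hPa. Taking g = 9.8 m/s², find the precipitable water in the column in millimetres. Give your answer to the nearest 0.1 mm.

PW ≈ 31.5 mm

Precipitable water is the column-integrated vapour mass per unit area: PW = (1/g) Σ q̄ Δp, with q in kg/kg and Δp in Pa (1 kg/m² of water = 1 mm).
Layer 1013–790 hPa: Δp = 223 hPa = 22300 Pa, q̄ = 0.01 kg/kg → 0.01 × 22300 / 9.8 = 22.76 mm
Layer 790–720 hPa: Δp = 70 hPa = 7000 Pa, q̄ = 0.005 kg/kg → 0.005 × 7000 / 9.8 = 3.57 mm
Layer 720–300 hPa: Δp = 420 hPa = 42000 Pa, q̄ = 0.0012 kg/kg → 0.0012 × 42000 / 9.8 = 5.14 mm
PW = 22.76 + 3.57 + 5.14 = 31.47 ≈ 31.5 mm.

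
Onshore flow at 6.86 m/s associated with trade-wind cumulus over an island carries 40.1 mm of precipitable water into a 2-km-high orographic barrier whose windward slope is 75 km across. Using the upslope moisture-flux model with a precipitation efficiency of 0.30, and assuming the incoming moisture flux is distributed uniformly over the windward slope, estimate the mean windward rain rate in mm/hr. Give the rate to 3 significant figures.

Incoming column moisture flux per unit ridge length: F = V × PW = 6.86 × 40.1 = 275.086 mm·m/s.
Spread over the 75 km slope with efficiency ε = 0.30: R = ε·F/W = 0.30 × 275.086 / 75000 m = 1.100e-03 mm/s.
R = 1.100e-03 × 3600 = 3.96 mm/hr.

R ≈ 3.96 mm/hr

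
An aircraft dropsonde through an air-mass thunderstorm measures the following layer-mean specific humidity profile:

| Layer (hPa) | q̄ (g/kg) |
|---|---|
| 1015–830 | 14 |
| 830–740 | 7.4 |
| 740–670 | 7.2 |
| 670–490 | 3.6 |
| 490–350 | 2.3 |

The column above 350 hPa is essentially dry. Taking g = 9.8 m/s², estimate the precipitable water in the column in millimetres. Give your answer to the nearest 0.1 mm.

PW ≈ 48.3 mm

Precipitable water is the column-integrated vapour mass per unit area: PW = (1/g) Σ q̄ Δp, with q in kg/kg and Δp in Pa (1 kg/m² of water = 1 mm).
Layer 1015–830 hPa: Δp = 185 hPa = 18500 Pa, q̄ = 0.014 kg/kg → 0.014 × 18500 / 9.8 = 26.43 mm
Layer 830–740 hPa: Δp = 90 hPa = 9000 Pa, q̄ = 0.0074 kg/kg → 0.0074 × 9000 / 9.8 = 6.80 mm
Layer 740–670 hPa: Δp = 70 hPa = 7000 Pa, q̄ = 0.0072 kg/kg → 0.0072 × 7000 / 9.8 = 5.14 mm
Layer 670–490 hPa: Δp = 180 hPa = 18000 Pa, q̄ = 0.0036 kg/kg → 0.0036 × 18000 / 9.8 = 6.61 mm
Layer 490–350 hPa: Δp = 140 hPa = 14000 Pa, q̄ = 0.0023 kg/kg → 0.0023 × 14000 / 9.8 = 3.29 mm
PW = 26.43 + 6.80 + 5.14 + 6.61 + 3.29 = 48.27 ≈ 48.3 mm.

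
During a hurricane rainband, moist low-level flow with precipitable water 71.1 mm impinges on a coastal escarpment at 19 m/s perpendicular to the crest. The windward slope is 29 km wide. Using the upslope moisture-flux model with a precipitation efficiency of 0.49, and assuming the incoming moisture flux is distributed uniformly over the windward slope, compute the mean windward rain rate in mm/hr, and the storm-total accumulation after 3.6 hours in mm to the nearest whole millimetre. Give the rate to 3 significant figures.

R ≈ 82.2 mm/hr; total ≈ 296 mm

Incoming column moisture flux per unit ridge length: F = V × PW = 19 × 71.1 = 1350.9 mm·m/s.
Spread over the 29 km slope with efficiency ε = 0.49: R = ε·F/W = 0.49 × 1350.9 / 29000 m = 2.283e-02 mm/s.
R = 2.283e-02 × 3600 = 82.2 mm/hr.
Over 3.6 h: total = 82.2 × 3.6 = 295.92 ≈ 296 mm.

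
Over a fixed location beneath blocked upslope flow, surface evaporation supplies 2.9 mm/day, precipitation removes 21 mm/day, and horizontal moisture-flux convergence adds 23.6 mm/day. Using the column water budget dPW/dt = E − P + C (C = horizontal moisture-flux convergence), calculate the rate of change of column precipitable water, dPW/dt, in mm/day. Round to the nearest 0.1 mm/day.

dPW/dt = E − P + C = 2.9 − 21 + (23.6) = 5.5 mm/day.

dPW/dt ≈ 5.5 mm/day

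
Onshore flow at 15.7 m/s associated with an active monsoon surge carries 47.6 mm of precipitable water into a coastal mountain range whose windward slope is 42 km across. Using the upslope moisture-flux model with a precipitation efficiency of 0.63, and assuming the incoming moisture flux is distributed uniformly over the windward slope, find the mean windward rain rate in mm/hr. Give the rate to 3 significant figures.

R ≈ 40.4 mm/hr

Incoming column moisture flux per unit ridge length: F = V × PW = 15.7 × 47.6 = 747.32 mm·m/s.
Spread over the 42 km slope with efficiency ε = 0.63: R = ε·F/W = 0.63 × 747.32 / 42000 m = 1.121e-02 mm/s.
R = 1.121e-02 × 3600 = 40.4 mm/hr.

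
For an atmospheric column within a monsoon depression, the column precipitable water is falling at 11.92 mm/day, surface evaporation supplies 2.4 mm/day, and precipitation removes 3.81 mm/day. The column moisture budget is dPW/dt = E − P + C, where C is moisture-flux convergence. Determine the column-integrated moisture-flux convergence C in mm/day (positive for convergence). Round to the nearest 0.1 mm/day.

C ≈ -10.5 mm/day

dPW/dt = -11.92 mm/day.
C = dPW/dt − E + P = (-11.92) − 2.4 + 3.81 = -10.5 mm/day.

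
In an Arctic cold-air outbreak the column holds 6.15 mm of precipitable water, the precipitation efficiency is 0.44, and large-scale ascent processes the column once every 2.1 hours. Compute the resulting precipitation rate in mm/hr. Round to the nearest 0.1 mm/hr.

Each overturning extracts ε × PW = 0.44 × 6.15 = 2.706 mm.
Rate = ε·PW / τ = 2.706 / 2.1 h = 1.3 mm/hr.

R ≈ 1.3 mm/hr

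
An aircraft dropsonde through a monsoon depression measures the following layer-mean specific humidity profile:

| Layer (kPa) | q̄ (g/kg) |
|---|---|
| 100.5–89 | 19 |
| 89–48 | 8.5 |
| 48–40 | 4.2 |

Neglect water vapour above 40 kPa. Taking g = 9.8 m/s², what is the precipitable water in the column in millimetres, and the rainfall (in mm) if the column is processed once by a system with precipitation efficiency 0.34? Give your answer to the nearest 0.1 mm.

PW ≈ 61.3 mm; rainfall ≈ 20.8 mm

Precipitable water is the column-integrated vapour mass per unit area: PW = (1/g) Σ q̄ Δp, with q in kg/kg and Δp in Pa (1 kg/m² of water = 1 mm).
Layer 100.5–89 kPa: Δp = 115 hPa = 11500 Pa, q̄ = 0.019 kg/kg → 0.019 × 11500 / 9.8 = 22.30 mm
Layer 89–48 kPa: Δp = 410 hPa = 41000 Pa, q̄ = 0.0085 kg/kg → 0.0085 × 41000 / 9.8 = 35.56 mm
Layer 48–40 kPa: Δp = 80 hPa = 8000 Pa, q̄ = 0.0042 kg/kg → 0.0042 × 8000 / 9.8 = 3.43 mm
PW = 22.30 + 35.56 + 3.43 = 61.29 ≈ 61.3 mm.
Rainfall = ε × PW = 0.34 × 61.3 = 20.8 mm.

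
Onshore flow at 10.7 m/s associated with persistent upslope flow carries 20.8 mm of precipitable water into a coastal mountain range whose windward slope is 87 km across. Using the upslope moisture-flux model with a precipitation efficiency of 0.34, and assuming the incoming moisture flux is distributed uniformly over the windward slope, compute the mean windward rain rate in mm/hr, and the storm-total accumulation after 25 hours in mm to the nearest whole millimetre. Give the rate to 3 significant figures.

Incoming column moisture flux per unit ridge length: F = V × PW = 10.7 × 20.8 = 222.56 mm·m/s.
Spread over the 87 km slope with efficiency ε = 0.34: R = ε·F/W = 0.34 × 222.56 / 87000 m = 8.698e-04 mm/s.
R = 8.698e-04 × 3600 = 3.13 mm/hr.
Over 25 h: total = 3.13 × 25 = 78.25 ≈ 78 mm.

R ≈ 3.13 mm/hr; total ≈ 78 mm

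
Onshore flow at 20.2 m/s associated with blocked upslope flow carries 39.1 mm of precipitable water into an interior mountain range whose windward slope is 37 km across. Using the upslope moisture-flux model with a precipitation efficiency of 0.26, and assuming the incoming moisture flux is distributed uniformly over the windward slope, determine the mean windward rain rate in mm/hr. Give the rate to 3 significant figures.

R ≈ 20.0 mm/hr

Incoming column moisture flux per unit ridge length: F = V × PW = 20.2 × 39.1 = 789.82 mm·m/s.
Spread over the 37 km slope with efficiency ε = 0.26: R = ε·F/W = 0.26 × 789.82 / 37000 m = 5.550e-03 mm/s.
R = 5.550e-03 × 3600 = 20.0 mm/hr.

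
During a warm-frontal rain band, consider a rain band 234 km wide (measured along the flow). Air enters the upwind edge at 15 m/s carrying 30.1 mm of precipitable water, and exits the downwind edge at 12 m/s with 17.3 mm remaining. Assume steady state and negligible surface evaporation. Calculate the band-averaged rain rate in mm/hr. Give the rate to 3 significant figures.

R ≈ 3.75 mm/hr

Column moisture flux per unit crosswind length is F = V × PW.
Inflow: F_in = 15 × 30.1 = 451.5 mm·m/s
Outflow: F_out = 12 × 17.3 = 207.6 mm·m/s
Steady-state rate R = (F_in − F_out)/L = (451.5 − 207.6) / 234000 m = 1.042e-03 mm/s.
R = 1.042e-03 × 3600 = 3.75 mm/hr.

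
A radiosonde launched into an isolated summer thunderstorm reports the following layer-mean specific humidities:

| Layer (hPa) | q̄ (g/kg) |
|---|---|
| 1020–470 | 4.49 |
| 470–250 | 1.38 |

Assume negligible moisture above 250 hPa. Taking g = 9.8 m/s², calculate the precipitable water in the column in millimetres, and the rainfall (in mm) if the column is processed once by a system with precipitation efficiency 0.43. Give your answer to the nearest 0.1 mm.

Precipitable water is the column-integrated vapour mass per unit area: PW = (1/g) Σ q̄ Δp, with q in kg/kg and Δp in Pa (1 kg/m² of water = 1 mm).
Layer 1020–470 hPa: Δp = 550 hPa = 55000 Pa, q̄ = 0.00449 kg/kg → 0.00449 × 55000 / 9.8 = 25.20 mm
Layer 470–250 hPa: Δp = 220 hPa = 22000 Pa, q̄ = 0.00138 kg/kg → 0.00138 × 22000 / 9.8 = 3.10 mm
PW = 25.20 + 3.10 = 28.30 ≈ 28.3 mm.
Rainfall = ε × PW = 0.43 × 28.3 = 12.2 mm.

PW ≈ 28.3 mm; rainfall ≈ 12.2 mm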